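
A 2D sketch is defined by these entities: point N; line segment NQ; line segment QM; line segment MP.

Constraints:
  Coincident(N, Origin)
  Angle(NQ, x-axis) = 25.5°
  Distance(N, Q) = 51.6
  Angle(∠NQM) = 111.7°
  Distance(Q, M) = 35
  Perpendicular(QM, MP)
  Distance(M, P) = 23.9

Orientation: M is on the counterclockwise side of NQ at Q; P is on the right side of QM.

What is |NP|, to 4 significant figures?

89.92

N is at the origin; NQ runs at 25.5° with length 51.6, so Q = 51.6·(cos 25.5°, sin 25.5°) = (46.57, 22.21). ∠NQM = 111.7°, so QM runs at 25.5° + (180° − 111.7°) = 93.80° from the x-axis; with |QM| = 35.0, M = Q + 35.0·(cos 93.80°, sin 93.80°) = (44.25, 57.14). The perpendicularity gives MP at right angles to QM; with |MP| = 23.9 on the right of QM, P = M + 23.9·(0.9978, 0.06627) = (68.10, 58.72). Then |NP| = |P − N| = 89.92.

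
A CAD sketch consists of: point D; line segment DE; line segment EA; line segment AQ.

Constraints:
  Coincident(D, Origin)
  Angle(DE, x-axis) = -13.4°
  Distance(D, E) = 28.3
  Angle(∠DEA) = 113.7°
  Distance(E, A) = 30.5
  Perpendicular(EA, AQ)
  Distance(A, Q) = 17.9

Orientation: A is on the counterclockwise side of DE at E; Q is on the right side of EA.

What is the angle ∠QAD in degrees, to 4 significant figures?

121.8°

∠DEA = 113.7°, so EA runs at -13.4° + (180° − 113.7°) = 52.90° from the x-axis; with |EA| = 30.5, A = E + 30.5·(cos 52.90°, sin 52.90°) = (45.93, 17.77). EA ⟂ AQ; with |AQ| = 17.9 on the right of EA, Q = A + 17.9·(0.7976, -0.6032) = (60.20, 6.970). Then cos ∠QAD = AQ·AD / (|AQ||AD|), giving 121.8°.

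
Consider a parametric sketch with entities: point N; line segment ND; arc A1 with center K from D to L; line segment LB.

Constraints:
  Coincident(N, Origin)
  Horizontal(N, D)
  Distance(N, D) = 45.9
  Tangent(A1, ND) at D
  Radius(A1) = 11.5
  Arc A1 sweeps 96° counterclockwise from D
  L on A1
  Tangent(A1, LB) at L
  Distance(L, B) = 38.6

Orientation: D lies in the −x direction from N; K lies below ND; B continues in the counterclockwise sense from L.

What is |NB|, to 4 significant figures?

73.83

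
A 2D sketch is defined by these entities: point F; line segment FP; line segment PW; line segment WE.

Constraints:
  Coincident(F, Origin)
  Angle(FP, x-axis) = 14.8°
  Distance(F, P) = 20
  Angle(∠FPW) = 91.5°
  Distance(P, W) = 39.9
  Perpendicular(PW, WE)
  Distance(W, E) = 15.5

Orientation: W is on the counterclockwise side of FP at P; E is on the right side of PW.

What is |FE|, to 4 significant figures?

53.79

F is at the origin; FP runs at 14.8° with length 20.0, so P = 20.0·(cos 14.8°, sin 14.8°) = (19.34, 5.109). ∠FPW = 91.5°, so PW runs at 14.8° + (180° − 91.5°) = 103.3° from the x-axis; with |PW| = 39.9, W = P + 39.9·(cos 103.3°, sin 103.3°) = (10.16, 43.94). PW ⟂ WE; with |WE| = 15.5 on the right of PW, E = W + 15.5·(0.9732, 0.2300) = (25.24, 47.50). Then |FE| = |E − F| = 53.79.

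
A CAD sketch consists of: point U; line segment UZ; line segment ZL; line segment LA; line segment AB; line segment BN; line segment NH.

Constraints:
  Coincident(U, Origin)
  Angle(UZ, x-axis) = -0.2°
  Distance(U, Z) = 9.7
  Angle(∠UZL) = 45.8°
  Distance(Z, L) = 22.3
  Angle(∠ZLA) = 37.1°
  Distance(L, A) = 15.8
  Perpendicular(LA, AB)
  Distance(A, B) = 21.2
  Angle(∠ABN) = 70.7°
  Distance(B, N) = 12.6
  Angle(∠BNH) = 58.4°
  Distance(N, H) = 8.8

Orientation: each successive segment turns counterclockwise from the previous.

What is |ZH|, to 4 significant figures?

7.318

U is at the origin; UZ runs at -0.2° with length 9.7, so Z = (9.700, -0.03386). ∠UZL = 45.8° gives ZL at 134.0° from the x-axis; with |ZL| = 22.3, L = (-5.791, 16.01). ∠ZLA = 37.1° gives LA at -83.10° from the x-axis; with |LA| = 15.8, A = (-3.893, 0.3219). LA is perpendicular to AB, so AB runs at 6.900°; with |AB| = 21.2, B = (17.15, 2.869). ∠ABN = 70.7° gives BN at 116.2° from the x-axis; with |BN| = 12.6, N = (11.59, 14.17). ∠BNH = 58.4° gives NH at -122.2° from the x-axis; with |NH| = 8.8, H = (6.901, 6.728). Then |ZH| = |H − Z| = 7.318.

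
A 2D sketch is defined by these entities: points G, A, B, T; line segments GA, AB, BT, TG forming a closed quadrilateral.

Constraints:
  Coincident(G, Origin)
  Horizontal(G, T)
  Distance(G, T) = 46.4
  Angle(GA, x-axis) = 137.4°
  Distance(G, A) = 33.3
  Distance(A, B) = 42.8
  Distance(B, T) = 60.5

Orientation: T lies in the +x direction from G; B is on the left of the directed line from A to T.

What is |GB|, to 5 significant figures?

49.138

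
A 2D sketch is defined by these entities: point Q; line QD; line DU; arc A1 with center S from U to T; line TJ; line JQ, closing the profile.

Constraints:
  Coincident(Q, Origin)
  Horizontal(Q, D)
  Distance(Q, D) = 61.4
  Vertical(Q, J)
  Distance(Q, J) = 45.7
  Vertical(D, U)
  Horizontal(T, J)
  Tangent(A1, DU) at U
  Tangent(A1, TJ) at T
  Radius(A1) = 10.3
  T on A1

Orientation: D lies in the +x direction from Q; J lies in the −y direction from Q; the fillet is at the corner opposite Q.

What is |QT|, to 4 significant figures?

68.55

The virtual corner opposite Q is at (61.40, -45.70). A1 meets DU tangentially, so SU is at right angles to DU and tangency of A1 to TJ means the radius ST is perpendicular to TJ, with radius 10.3, so the center S sits 10.3 in from both sides at S = (51.10, -35.40). That places the tangent points at U = (61.40, -35.40) on DU and T = (51.10, -45.70) on TJ. Then |QT| = |T − Q| = 68.55.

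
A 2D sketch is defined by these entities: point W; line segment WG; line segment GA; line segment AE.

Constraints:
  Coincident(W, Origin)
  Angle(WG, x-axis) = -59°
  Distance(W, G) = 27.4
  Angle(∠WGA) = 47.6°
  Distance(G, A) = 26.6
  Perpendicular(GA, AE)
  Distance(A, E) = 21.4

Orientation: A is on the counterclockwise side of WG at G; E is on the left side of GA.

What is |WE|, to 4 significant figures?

8.207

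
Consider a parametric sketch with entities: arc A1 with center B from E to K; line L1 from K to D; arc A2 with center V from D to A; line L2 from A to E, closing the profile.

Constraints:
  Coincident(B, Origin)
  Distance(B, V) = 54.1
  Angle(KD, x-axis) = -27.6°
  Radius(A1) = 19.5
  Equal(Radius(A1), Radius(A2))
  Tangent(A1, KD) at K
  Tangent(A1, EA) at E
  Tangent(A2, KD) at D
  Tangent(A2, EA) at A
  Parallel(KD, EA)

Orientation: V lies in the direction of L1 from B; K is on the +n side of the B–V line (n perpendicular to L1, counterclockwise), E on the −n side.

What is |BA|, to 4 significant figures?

57.51

The slot axis is L1's direction at -27.6°, so u = (cos -27.6°, sin -27.6°) = (0.8862, -0.4633) and n = (−sin -27.6°, cos -27.6°) = (0.4633, 0.8862). B is at the origin and V lies 54.1 along u from B, so V = 54.1·u = (47.94, -25.06). Tangency of A1 to both parallel lines with radius 19.5 puts K and E at B ± 19.5·n: K = (9.034, 17.28), E = (-9.034, -17.28). Equal radii place D and A the same way about V: D = V + 19.5·n = (56.98, -7.783), A = V − 19.5·n = (38.91, -42.35). Then |BA| = |A − B| = 57.51.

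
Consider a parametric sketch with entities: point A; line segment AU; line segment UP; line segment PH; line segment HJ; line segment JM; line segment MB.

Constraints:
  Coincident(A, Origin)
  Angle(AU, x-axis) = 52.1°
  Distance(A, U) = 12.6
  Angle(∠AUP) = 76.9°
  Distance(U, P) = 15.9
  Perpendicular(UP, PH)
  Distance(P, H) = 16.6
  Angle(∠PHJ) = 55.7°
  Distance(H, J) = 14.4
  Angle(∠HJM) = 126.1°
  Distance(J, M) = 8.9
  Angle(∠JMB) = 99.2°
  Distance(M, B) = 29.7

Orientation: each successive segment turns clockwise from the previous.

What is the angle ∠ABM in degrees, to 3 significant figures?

20.4°

∠HJM = 126.1° gives JM at 40.8° from the x-axis; with |JM| = 8.9, M = (10.4, 7.31). ∠JMB = 99.2° gives MB at -40.0° from the x-axis; with |MB| = 29.7, B = (33.2, -11.8). Then cos ∠ABM = BA·BM / (|BA||BM|), giving 20.4°.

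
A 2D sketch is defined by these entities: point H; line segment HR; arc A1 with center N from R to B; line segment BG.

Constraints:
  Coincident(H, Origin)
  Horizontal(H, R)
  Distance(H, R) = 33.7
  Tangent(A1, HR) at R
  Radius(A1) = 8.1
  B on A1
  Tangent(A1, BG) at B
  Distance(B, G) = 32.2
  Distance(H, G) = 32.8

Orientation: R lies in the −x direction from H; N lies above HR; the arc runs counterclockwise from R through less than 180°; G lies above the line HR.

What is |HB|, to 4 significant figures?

27.08

H is at the origin; H and R share the same y with |HR| = 33.7 and R on the −x side, so R = (-33.70, 0.000). Tangency of A1 to HR means the radius NR is perpendicular to HR, so N = R + (0, 8.1) = (-33.70, 8.100). Since NB ⟂ BG (tangency), |NG| = √(8.1² + 32.2²) = 33.20 regardless of where B sits on A1. So G lies on both circle(H, 32.8) and circle(N, 33.20); the above-HR intersection is G = (-9.914, 31.27). B is the foot of the tangent from G: B = (-26.80, 3.851).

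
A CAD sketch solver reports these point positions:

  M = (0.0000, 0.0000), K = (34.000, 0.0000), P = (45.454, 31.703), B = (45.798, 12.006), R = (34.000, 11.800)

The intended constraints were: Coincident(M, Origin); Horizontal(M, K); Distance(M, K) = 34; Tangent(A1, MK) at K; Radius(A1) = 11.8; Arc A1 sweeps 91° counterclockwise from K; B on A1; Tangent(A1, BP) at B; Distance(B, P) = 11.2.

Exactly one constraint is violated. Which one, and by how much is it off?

Distance(B, P) = 11.2 — off by 8.50.

M = (0.00, 0.00) ✓; M.y = 0.00, K.y = 0.00 ✓; |MK| = 34.00 ✓; ∠(RK, KM) = 90.00° ✓; |RK| = 11.80 ✓; bearing(R→B) − bearing(R→K) = 91.00° ✓; |RB| = 11.80 ✓; ∠(RB, BP) = 90.00° ✓; |BP| = 19.70 ✗.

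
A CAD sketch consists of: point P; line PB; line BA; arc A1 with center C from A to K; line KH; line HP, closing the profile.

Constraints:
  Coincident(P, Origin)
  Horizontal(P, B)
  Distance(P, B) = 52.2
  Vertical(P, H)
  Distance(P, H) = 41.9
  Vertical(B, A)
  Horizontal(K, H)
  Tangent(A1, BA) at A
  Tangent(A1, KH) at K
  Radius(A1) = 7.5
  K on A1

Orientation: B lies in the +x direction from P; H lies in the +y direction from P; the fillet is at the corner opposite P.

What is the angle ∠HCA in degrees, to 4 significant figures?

170.5°

P is at the origin; PB is horizontal with |PB| = 52.2 and B on the +x side, so B = (52.20, 0.000). PH is vertical with |PH| = 41.9 and H on the +y side, so H = (0.000, 41.90). The virtual corner opposite P is at (52.20, 41.90). Since A1 is tangent to BA there, CA ⟂ BA and A1 meets KH tangentially, so CK is at right angles to KH, with radius 7.5, so the center C sits 7.5 in from both sides at C = (44.70, 34.40). That places the tangent points at A = (52.20, 34.40) on BA and K = (44.70, 41.90) on KH. Then cos ∠HCA = CH·CA / (|CH||CA|), giving 170.5°.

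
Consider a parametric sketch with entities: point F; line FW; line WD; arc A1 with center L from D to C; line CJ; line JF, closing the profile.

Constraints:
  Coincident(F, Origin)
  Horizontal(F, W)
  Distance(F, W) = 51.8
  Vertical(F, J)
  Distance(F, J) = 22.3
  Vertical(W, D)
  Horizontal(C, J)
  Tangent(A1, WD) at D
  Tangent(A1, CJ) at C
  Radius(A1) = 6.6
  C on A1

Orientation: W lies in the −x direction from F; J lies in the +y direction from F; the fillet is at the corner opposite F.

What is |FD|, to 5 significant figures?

54.127

F is at the origin; FW is horizontal with |FW| = 51.8 and W on the −x side, so W = (-51.800, 0.0000). FJ is vertical with |FJ| = 22.3 and J on the +y side, so J = (0.0000, 22.300). The virtual corner opposite F is at (-51.800, 22.300). Tangency of A1 to WD means the radius LD is perpendicular to WD and since A1 is tangent to CJ there, LC ⟂ CJ, with radius 6.6, so the center L sits 6.6 in from both sides at L = (-45.200, 15.700). That places the tangent points at D = (-51.800, 15.700) on WD and C = (-45.200, 22.300) on CJ. Then |FD| = |D − F| = 54.127.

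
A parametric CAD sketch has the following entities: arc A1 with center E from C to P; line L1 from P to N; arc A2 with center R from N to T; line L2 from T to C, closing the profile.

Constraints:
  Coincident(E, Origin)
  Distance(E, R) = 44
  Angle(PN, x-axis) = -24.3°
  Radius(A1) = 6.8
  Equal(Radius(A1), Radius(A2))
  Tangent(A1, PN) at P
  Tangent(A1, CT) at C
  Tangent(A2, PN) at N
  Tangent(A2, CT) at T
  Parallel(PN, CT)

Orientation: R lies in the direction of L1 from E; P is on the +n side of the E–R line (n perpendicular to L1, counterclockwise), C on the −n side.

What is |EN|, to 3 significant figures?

44.5

The slot axis is L1's direction at -24.3°, so u = (cos -24.3°, sin -24.3°) = (0.911, -0.412) and n = (−sin -24.3°, cos -24.3°) = (0.412, 0.911). E is at the origin and R lies 44.0 along u from E, so R = 44.0·u = (40.1, -18.1). Tangency of A1 to both parallel lines with radius 6.8 puts P and C at E ± 6.8·n: P = (2.80, 6.20), C = (-2.80, -6.20). Equal radii place N and T the same way about R: N = R + 6.8·n = (42.9, -11.9), T = R − 6.8·n = (37.3, -24.3). Then |EN| = |N − E| = 44.5.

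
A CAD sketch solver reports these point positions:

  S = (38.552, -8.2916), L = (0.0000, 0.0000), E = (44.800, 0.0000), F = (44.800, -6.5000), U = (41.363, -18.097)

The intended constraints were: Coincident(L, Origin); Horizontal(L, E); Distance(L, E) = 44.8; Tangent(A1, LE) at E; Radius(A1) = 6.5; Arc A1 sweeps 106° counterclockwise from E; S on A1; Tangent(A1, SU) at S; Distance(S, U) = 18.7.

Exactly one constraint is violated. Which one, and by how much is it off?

Distance(S, U) = 18.7 — off by 8.50.

L = (0.00, 0.00) ✓; L.y = 0.00, E.y = 0.00 ✓; |LE| = 44.80 ✓; ∠(FE, EL) = 90.00° ✓; |FE| = 6.500 ✓; bearing(F→S) − bearing(F→E) = 106.0° ✓; |FS| = 6.500 ✓; ∠(FS, SU) = 90.00° ✓; |SU| = 10.20 ✗.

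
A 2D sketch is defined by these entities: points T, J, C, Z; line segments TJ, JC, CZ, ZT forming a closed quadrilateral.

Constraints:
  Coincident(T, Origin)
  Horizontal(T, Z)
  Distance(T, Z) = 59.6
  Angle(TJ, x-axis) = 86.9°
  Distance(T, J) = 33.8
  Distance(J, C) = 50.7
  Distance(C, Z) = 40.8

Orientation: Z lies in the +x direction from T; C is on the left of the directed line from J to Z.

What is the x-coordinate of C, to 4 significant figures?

52.13

T is at the origin; TZ is horizontal with |TZ| = 59.6 and Z in +x, so Z = (59.6, 0). TJ runs at 86.9° with |TJ| = 33.8, so J = (1.828, 33.75). C is determined by |JC| = 50.7 and |CZ| = 40.8 together: it lies at the intersection of circle(J, 50.7) and circle(Z, 40.8). With |JZ| = 66.91, the foot of the radical line on JZ is 40.22 from J and the perpendicular offset is √(50.7² − 40.22²) = 30.86. Taking the left-of-JZ solution: C = (52.13, 40.11).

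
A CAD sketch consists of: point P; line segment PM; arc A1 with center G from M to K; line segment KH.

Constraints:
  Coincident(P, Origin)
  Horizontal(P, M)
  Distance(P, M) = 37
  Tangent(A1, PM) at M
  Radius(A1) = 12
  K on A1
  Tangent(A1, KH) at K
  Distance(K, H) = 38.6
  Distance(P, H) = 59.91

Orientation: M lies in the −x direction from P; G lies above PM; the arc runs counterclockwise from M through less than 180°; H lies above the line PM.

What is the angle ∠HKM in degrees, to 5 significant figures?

131.31°

P is at the origin; PM is horizontal with |PM| = 37.0 and M on the −x side, so M = (-37.000, 0.0000). The tangent condition forces GM to be normal to PM, so G = M + (0, 12) = (-37.000, 12.000). Since GK ⟂ KH (tangency), |GH| = √(12.0² + 38.6²) = 40.422 regardless of where K sits on A1. So H lies on both circle(P, 59.91) and circle(G, 40.422); the above-PM intersection is H = (-30.061, 51.822). K is the foot of the tangent from H: K = (-25.100, 13.542).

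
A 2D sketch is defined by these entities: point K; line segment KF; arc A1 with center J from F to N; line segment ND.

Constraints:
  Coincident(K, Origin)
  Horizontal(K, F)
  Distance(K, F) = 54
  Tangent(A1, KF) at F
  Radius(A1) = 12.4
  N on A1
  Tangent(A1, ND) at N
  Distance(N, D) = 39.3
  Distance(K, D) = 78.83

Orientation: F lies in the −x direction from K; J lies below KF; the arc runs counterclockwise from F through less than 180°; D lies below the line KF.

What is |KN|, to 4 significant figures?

67.80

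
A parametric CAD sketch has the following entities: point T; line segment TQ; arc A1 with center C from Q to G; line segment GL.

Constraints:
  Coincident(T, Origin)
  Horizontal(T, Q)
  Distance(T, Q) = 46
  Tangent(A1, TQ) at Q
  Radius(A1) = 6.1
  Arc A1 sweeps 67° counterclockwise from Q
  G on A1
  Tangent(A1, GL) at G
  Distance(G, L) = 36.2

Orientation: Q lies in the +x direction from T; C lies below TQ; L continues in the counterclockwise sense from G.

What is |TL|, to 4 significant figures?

45.39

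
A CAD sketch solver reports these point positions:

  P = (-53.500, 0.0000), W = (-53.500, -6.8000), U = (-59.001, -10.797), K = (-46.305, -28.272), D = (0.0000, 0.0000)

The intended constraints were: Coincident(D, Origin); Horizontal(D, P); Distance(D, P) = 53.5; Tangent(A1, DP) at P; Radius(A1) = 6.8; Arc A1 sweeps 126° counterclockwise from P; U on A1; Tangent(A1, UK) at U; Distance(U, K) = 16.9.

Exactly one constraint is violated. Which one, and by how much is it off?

Distance(U, K) = 16.9 — off by 4.70.

D = (0.00, 0.00) ✓; D.y = 0.00, P.y = 0.00 ✓; |DP| = 53.50 ✓; ∠(WP, PD) = 90.00° ✓; |WP| = 6.800 ✓; bearing(W→U) − bearing(W→P) = 126.0° ✓; |WU| = 6.800 ✓; ∠(WU, UK) = 90.00° ✓; |UK| = 21.60 ✗.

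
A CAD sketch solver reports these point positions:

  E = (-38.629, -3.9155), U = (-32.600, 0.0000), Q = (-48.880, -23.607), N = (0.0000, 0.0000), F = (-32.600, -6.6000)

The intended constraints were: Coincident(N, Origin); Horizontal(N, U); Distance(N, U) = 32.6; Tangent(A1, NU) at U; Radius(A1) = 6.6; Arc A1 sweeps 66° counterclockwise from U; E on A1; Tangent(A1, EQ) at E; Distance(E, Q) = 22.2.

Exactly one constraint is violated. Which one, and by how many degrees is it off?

Tangent(A1, EQ) at E — off by 3.50°.

N = (0.00, 0.00) ✓; N.y = 0.00, U.y = 0.00 ✓; |NU| = 32.60 ✓; ∠(FU, UN) = 90.00° ✓; |FU| = 6.600 ✓; bearing(F→E) − bearing(F→U) = 66.00° ✓; |FE| = 6.600 ✓; ∠(FE, EQ) = 93.50° ✗; |EQ| = 22.20 ✓.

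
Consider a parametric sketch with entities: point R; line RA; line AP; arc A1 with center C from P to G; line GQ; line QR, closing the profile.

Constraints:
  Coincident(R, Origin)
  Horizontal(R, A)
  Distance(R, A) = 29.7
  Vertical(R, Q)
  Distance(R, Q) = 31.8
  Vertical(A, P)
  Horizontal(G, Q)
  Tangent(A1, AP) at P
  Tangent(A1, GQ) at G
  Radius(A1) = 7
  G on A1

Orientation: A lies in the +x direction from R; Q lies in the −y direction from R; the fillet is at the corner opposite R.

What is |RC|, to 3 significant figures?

33.6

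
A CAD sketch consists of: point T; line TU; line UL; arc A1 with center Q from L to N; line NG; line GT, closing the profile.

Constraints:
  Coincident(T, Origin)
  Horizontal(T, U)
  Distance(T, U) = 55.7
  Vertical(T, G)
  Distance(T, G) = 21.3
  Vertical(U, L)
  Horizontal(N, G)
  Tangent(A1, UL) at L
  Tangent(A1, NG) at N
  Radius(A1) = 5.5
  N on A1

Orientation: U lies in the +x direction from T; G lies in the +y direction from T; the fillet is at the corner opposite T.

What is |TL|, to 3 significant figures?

57.9

T is at the origin; TU is horizontal with |TU| = 55.7 and U on the +x side, so U = (55.7, 0.00). TG is vertical with |TG| = 21.3 and G on the +y side, so G = (0.00, 21.3). The virtual corner opposite T is at (55.7, 21.3). Since A1 is tangent to UL there, QL ⟂ UL and the tangent condition forces QN to be normal to NG, with radius 5.5, so the center Q sits 5.5 in from both sides at Q = (50.2, 15.8). That places the tangent points at L = (55.7, 15.8) on UL and N = (50.2, 21.3) on NG. Then |TL| = |L − T| = 57.9.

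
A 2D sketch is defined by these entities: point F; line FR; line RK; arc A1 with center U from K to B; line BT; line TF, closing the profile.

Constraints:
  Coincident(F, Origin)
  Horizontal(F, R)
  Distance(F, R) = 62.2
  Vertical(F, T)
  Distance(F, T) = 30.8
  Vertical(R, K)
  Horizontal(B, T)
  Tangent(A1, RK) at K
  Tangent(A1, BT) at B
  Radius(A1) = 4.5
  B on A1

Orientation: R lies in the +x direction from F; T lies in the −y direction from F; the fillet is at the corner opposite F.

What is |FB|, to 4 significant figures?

65.41

F is at the origin; F and R share the same y with |FR| = 62.2 and R on the +x side, so R = (62.20, 0.000). FT is vertical with |FT| = 30.8 and T on the −y side, so T = (0.000, -30.80). The virtual corner opposite F is at (62.20, -30.80). Tangency of A1 to RK means the radius UK is perpendicular to RK and the tangent condition forces UB to be normal to BT, with radius 4.5, so the center U sits 4.5 in from both sides at U = (57.70, -26.30). That places the tangent points at K = (62.20, -26.30) on RK and B = (57.70, -30.80) on BT. Then |FB| = |B − F| = 65.41.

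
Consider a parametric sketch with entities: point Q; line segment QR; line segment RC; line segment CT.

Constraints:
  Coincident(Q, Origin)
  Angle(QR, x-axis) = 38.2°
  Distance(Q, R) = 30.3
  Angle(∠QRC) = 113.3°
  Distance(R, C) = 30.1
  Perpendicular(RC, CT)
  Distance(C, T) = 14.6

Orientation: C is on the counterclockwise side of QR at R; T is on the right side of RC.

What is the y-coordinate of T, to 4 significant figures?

51.58

Q is at the origin; QR runs at 38.2° with length 30.3, so R = 30.3·(cos 38.2°, sin 38.2°) = (23.81, 18.74). ∠QRC = 113.3°, so RC runs at 38.2° + (180° − 113.3°) = 104.9° from the x-axis; with |RC| = 30.1, C = R + 30.1·(cos 104.9°, sin 104.9°) = (16.07, 47.83). RC is perpendicular to CT; with |CT| = 14.6 on the right of RC, T = C + 14.6·(0.9664, 0.2571) = (30.18, 51.58). So T.y = 51.58.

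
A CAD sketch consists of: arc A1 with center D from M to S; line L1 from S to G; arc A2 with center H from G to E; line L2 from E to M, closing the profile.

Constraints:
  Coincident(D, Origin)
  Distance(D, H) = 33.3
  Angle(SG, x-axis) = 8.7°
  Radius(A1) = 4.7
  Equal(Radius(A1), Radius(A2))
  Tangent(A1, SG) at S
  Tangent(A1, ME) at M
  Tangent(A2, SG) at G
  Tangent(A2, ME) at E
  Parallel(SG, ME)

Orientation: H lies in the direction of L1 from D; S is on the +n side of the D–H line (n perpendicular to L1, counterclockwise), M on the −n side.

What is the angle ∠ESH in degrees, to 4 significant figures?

7.730°

Tangency of A1 to both parallel lines with radius 4.7 puts S and M at D ± 4.7·n: S = (-0.7109, 4.646), M = (0.7109, -4.646). Equal radii place G and E the same way about H: G = H + 4.7·n = (32.21, 9.683), E = H − 4.7·n = (33.63, 0.3911). Then cos ∠ESH = SE·SH / (|SE||SH|), giving 7.730°.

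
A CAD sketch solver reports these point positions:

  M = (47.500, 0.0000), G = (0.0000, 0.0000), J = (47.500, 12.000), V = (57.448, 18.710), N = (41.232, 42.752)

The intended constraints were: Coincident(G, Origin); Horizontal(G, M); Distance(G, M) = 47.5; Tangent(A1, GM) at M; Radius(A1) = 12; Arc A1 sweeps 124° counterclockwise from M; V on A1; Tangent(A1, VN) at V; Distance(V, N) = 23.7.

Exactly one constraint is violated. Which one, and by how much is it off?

Distance(V, N) = 23.7 — off by 5.30.

G = (0.00, 0.00) ✓; G.y = 0.00, M.y = 0.00 ✓; |GM| = 47.50 ✓; ∠(JM, MG) = 90.00° ✓; |JM| = 12.00 ✓; bearing(J→V) − bearing(J→M) = 124.0° ✓; |JV| = 12.00 ✓; ∠(JV, VN) = 90.00° ✓; |VN| = 29.00 ✗.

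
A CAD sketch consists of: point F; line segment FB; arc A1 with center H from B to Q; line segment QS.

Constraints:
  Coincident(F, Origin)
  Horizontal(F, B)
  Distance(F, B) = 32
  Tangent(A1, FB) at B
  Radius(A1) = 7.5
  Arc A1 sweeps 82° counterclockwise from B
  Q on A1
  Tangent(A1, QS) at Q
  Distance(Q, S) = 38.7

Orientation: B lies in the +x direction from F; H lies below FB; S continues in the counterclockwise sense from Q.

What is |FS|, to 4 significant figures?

48.72

On A1, B sits at bearing 90° from H; an 82° counterclockwise sweep puts Q at bearing 172°, so Q = H + 7.5·(cos 172°, sin 172°) = (24.57, -6.456). A1 meets QS tangentially, so HQ is at right angles to QS, so QS runs along (−sin 172°, cos 172°); with |QS| = 38.7, S = (19.19, -44.78). Then |FS| = |S − F| = 48.72.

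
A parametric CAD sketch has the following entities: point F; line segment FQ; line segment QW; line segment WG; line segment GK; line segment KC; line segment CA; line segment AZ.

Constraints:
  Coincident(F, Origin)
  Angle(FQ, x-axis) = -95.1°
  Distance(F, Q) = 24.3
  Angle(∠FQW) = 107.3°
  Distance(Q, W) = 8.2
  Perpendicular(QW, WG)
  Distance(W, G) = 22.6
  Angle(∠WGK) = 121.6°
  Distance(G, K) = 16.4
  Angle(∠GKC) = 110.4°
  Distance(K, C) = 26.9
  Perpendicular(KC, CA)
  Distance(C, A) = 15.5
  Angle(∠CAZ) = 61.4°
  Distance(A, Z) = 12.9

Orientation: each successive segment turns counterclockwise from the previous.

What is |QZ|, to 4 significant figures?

18.83

F is at the origin; FQ runs at -95.1° with length 24.3, so Q = (-2.160, -24.20). ∠FQW = 107.3° gives QW at -22.40° from the x-axis; with |QW| = 8.2, W = (5.421, -27.33). QW is perpendicular to WG, so WG runs at 67.60°; with |WG| = 22.6, G = (14.03, -6.434). ∠WGK = 121.6° gives GK at 126.0° from the x-axis; with |GK| = 16.4, K = (4.394, 6.834). ∠GKC = 110.4° gives KC at -164.4° from the x-axis; with |KC| = 26.9, C = (-21.52, -0.3999). KC ⟂ CA, so CA runs at -74.40°; with |CA| = 15.5, A = (-17.35, -15.33). ∠CAZ = 61.4° gives AZ at 44.20° from the x-axis; with |AZ| = 12.9, Z = (-8.099, -6.335). Then |QZ| = |Z − Q| = 18.83.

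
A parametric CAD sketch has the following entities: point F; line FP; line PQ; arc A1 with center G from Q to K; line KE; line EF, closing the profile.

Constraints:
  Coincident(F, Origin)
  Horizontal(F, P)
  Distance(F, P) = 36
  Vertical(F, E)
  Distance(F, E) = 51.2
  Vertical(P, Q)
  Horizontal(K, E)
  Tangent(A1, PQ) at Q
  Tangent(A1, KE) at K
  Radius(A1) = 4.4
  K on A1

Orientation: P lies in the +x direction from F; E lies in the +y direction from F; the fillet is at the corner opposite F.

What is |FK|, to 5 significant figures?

60.166

F is at the origin; FP is horizontal with |FP| = 36.0 and P on the +x side, so P = (36.000, 0.0000). F and E share the same x with |FE| = 51.2 and E on the +y side, so E = (0.0000, 51.200). The virtual corner opposite F is at (36.000, 51.200). Since A1 is tangent to PQ there, GQ ⟂ PQ and tangency of A1 to KE means the radius GK is perpendicular to KE, with radius 4.4, so the center G sits 4.4 in from both sides at G = (31.600, 46.800). That places the tangent points at Q = (36.000, 46.800) on PQ and K = (31.600, 51.200) on KE. Then |FK| = |K − F| = 60.166.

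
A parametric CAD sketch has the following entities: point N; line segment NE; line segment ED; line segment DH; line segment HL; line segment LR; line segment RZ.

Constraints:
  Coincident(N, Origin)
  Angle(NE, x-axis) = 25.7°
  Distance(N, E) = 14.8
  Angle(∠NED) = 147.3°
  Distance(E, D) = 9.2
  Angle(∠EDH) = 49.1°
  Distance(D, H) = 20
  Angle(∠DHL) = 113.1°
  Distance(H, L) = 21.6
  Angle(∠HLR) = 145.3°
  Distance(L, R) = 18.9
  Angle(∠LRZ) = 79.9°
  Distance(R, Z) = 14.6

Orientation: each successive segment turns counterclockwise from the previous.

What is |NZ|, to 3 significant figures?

23.7

N is at the origin; NE runs at 25.7° with length 14.8, so E = (13.3, 6.42). ∠NED = 147.3° gives ED at 58.4° from the x-axis; with |ED| = 9.2, D = (18.2, 14.3). ∠EDH = 49.1° gives DH at -171° from the x-axis; with |DH| = 20.0, H = (-1.58, 11.0). ∠DHL = 113.1° gives HL at -104° from the x-axis; with |HL| = 21.6, L = (-6.73, -9.95). ∠HLR = 145.3° gives LR at -69.1° from the x-axis; with |LR| = 18.9, R = (0.00952, -27.6). ∠LRZ = 79.9° gives RZ at 31.0° from the x-axis; with |RZ| = 14.6, Z = (12.5, -20.1). Then |NZ| = |Z − N| = 23.7.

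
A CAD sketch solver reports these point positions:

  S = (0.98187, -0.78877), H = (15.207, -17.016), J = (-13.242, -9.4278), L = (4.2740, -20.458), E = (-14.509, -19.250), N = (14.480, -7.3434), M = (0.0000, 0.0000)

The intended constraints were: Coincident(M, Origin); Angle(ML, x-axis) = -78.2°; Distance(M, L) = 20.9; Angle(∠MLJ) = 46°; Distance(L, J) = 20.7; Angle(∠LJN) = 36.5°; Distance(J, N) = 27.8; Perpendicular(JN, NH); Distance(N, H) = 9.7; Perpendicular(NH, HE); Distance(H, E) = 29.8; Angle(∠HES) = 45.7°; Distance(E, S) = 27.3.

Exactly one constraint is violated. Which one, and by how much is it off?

Distance(E, S) = 27.3 — off by 3.20.

M = (0.00, 0.00) ✓; ML at -78.20° ✓; |ML| = 20.90 ✓; ∠MLJ = 46.00° ✓; |LJ| = 20.70 ✓; ∠LJN = 36.50° ✓; |JN| = 27.80 ✓; ∠(JN, NH) = 90.00° ✓; |NH| = 9.700 ✓; ∠(NH, HE) = 90.00° ✓; |HE| = 29.80 ✓; ∠HES = 45.70° ✓; |ES| = 24.10 ✗.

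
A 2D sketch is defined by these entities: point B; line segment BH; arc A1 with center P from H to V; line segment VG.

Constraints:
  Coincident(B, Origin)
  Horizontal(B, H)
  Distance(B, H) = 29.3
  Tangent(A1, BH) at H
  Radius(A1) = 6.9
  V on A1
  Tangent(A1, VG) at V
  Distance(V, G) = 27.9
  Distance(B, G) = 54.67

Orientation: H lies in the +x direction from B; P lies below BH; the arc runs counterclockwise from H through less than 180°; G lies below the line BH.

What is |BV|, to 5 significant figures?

27.367

Checks: |PV| = 6.900 ✓; ∠(PV, VG) = 90.00° ✓; |VG| = 27.90 ✓; |BG| = 54.67 ✓.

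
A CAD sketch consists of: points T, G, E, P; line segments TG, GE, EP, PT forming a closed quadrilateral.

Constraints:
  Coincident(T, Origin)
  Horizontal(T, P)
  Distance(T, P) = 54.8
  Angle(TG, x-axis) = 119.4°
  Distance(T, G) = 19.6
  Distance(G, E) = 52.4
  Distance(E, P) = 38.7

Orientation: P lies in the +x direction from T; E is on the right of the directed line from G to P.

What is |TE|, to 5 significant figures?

33.301

Checks: |GE| = 52.40 ✓; |EP| = 38.70 ✓.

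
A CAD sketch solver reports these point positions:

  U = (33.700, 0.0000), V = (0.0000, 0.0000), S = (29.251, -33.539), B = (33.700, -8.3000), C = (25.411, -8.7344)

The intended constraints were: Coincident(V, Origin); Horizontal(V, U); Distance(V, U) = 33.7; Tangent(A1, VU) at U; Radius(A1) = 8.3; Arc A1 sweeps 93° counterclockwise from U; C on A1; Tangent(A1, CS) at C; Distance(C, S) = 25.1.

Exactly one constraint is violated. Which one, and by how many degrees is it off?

Tangent(A1, CS) at C — off by 5.80°.

V = (0.00, 0.00) ✓; V.y = 0.00, U.y = 0.00 ✓; |VU| = 33.70 ✓; ∠(BU, UV) = 90.00° ✓; |BU| = 8.300 ✓; bearing(B→C) − bearing(B→U) = 93.00° ✓; |BC| = 8.300 ✓; ∠(BC, CS) = 84.20° ✗; |CS| = 25.10 ✓.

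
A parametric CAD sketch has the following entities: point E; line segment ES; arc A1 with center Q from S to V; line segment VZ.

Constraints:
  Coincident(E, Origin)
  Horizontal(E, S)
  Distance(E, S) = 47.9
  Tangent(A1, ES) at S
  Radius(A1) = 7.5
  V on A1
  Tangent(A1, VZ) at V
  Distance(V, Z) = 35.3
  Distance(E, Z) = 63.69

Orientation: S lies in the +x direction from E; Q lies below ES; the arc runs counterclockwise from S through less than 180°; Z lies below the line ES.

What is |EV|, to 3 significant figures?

41.4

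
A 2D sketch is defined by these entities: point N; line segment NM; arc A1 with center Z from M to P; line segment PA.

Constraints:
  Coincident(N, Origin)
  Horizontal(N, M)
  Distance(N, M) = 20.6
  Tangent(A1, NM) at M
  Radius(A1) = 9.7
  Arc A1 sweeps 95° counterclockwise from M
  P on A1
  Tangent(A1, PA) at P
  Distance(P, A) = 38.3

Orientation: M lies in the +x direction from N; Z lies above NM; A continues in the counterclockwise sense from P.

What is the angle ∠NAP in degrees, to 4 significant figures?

33.94°

N is at the origin; N and M share the same y with |NM| = 20.6 and M on the +x side, so M = (20.60, 0.000). Tangency of A1 to NM means the radius ZM is perpendicular to NM, so Z = M + (0, 9.7) = (20.60, 9.700). On A1, M sits at bearing -90° from Z; a 95° counterclockwise sweep puts P at bearing 5°, so P = Z + 9.7·(cos 5°, sin 5°) = (30.26, 10.55). The tangent condition forces ZP to be normal to PA, so PA runs along (−sin 5°, cos 5°); with |PA| = 38.3, A = (26.93, 48.70). Then cos ∠NAP = AN·AP / (|AN||AP|), giving 33.94°.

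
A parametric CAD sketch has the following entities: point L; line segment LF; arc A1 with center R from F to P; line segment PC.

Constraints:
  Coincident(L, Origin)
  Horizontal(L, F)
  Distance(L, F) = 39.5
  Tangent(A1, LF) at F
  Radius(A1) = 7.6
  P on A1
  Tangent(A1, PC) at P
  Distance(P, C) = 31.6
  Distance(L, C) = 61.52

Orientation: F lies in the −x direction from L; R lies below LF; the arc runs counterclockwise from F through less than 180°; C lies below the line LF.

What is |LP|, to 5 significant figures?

47.694

Checks: L = (0.00, 0.00) ✓; |RP| = 7.600 ✓; ∠(RP, PC) = 90.00° ✓; |PC| = 31.60 ✓; |LC| = 61.52 ✓.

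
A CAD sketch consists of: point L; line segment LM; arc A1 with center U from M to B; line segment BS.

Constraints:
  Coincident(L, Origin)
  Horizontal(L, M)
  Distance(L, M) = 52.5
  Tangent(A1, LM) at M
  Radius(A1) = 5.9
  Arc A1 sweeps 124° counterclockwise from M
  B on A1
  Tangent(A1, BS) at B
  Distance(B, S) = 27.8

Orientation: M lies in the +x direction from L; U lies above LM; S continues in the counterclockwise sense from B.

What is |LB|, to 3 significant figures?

58.1

L is at the origin; L and M share the same y with |LM| = 52.5 and M on the +x side, so M = (52.5, 0.00). Since A1 is tangent to LM there, UM ⟂ LM, so U = M + (0, 5.9) = (52.5, 5.90). On A1, M sits at bearing -90° from U; a 124° counterclockwise sweep puts B at bearing 34°, so B = U + 5.9·(cos 34°, sin 34°) = (57.4, 9.20). Then |LB| = |B − L| = 58.1.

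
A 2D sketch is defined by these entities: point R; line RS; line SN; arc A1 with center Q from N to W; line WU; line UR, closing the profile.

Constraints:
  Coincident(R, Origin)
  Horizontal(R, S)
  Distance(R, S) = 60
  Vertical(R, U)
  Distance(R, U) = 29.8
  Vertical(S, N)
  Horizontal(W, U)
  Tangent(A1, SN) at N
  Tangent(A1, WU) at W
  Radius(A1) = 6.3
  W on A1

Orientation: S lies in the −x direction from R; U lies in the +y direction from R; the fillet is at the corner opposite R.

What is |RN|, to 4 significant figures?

64.44

R is at the origin; RS is horizontal with |RS| = 60.0 and S on the −x side, so S = (-60.00, 0.000). RU is vertical with |RU| = 29.8 and U on the +y side, so U = (0.000, 29.80). The virtual corner opposite R is at (-60.00, 29.80). The tangent condition forces QN to be normal to SN and A1 meets WU tangentially, so QW is at right angles to WU, with radius 6.3, so the center Q sits 6.3 in from both sides at Q = (-53.70, 23.50). That places the tangent points at N = (-60.00, 23.50) on SN and W = (-53.70, 29.80) on WU. Then |RN| = |N − R| = 64.44.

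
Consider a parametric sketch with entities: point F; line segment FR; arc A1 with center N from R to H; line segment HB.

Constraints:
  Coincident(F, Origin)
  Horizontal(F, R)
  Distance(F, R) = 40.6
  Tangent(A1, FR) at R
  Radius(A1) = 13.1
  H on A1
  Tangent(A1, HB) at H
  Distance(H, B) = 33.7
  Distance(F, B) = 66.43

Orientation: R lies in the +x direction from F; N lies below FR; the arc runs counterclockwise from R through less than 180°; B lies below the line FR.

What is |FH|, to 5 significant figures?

34.833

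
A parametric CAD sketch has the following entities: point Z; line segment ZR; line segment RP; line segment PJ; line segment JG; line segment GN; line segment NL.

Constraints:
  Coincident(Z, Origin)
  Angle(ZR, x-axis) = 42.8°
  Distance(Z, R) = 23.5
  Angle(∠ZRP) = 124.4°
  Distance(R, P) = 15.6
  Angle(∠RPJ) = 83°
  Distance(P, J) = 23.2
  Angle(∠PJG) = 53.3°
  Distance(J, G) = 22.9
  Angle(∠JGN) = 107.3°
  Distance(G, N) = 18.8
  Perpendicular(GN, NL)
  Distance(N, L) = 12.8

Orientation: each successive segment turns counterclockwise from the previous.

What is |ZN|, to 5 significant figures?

34.075

Z is at the origin; ZR runs at 42.8° with length 23.5, so R = (17.243, 15.967). ∠ZRP = 124.4° gives RP at 98.400° from the x-axis; with |RP| = 15.6, P = (14.964, 31.400). ∠RPJ = 83.0° gives PJ at -164.60° from the x-axis; with |PJ| = 23.2, J = (-7.4033, 25.239). ∠PJG = 53.3° gives JG at -37.900° from the x-axis; with |JG| = 22.9, G = (10.667, 11.171). ∠JGN = 107.3° gives GN at 34.800° from the x-axis; with |GN| = 18.8, N = (26.104, 21.901). Then |ZN| = |N − Z| = 34.075.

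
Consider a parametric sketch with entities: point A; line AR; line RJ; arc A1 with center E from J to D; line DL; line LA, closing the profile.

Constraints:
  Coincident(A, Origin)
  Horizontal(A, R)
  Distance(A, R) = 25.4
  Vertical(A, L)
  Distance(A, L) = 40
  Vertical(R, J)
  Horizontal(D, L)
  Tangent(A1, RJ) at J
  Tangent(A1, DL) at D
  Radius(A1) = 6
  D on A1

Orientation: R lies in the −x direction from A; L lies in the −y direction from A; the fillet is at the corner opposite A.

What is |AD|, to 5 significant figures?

44.456

The virtual corner opposite A is at (-25.400, -40.000). Tangency of A1 to RJ means the radius EJ is perpendicular to RJ and tangency of A1 to DL means the radius ED is perpendicular to DL, with radius 6.0, so the center E sits 6.0 in from both sides at E = (-19.400, -34.000). That places the tangent points at J = (-25.400, -34.000) on RJ and D = (-19.400, -40.000) on DL. Then |AD| = |D − A| = 44.456.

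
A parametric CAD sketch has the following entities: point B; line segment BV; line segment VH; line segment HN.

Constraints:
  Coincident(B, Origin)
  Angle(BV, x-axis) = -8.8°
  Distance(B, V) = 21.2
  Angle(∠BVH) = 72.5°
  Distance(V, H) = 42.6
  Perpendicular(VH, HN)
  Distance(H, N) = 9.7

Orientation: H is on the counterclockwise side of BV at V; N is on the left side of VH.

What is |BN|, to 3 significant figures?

37.7

B is at the origin; BV runs at -8.8° with length 21.2, so V = 21.2·(cos -8.8°, sin -8.8°) = (21.0, -3.24). ∠BVH = 72.5°, so VH runs at -8.8° + (180° − 72.5°) = 98.7° from the x-axis; with |VH| = 42.6, H = V + 42.6·(cos 98.7°, sin 98.7°) = (14.5, 38.9). VH ⟂ HN; with |HN| = 9.7 on the left of VH, N = H + 9.7·(-0.988, -0.151) = (4.92, 37.4). Then |BN| = |N − B| = 37.7.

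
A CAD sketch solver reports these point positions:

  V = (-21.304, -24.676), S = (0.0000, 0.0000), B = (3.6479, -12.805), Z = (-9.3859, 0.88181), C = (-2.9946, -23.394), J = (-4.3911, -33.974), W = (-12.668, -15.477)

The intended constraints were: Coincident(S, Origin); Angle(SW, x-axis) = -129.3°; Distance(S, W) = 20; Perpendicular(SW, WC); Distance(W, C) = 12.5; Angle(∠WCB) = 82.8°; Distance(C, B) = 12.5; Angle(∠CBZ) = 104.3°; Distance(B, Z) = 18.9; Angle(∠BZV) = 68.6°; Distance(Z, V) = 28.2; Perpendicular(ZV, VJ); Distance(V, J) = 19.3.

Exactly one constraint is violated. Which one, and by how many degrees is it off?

Perpendicular(ZV, VJ) — off by 3.80°.

S = (0.00, 0.00) ✓; SW at -129.3° ✓; |SW| = 20.00 ✓; ∠(SW, WC) = 90.00° ✓; |WC| = 12.50 ✓; ∠WCB = 82.80° ✓; |CB| = 12.50 ✓; ∠CBZ = 104.3° ✓; |BZ| = 18.90 ✓; ∠BZV = 68.60° ✓; |ZV| = 28.20 ✓; ∠(ZV, VJ) = 86.20° ✗; |VJ| = 19.30 ✓.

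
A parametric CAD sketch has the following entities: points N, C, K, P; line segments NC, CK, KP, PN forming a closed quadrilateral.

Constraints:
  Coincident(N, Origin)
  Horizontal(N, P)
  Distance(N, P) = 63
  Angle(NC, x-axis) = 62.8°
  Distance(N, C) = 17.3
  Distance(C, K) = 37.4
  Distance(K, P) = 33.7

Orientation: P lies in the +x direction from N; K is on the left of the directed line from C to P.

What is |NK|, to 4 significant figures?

51.26

Checks: |CK| = 37.40 ✓; |KP| = 33.70 ✓.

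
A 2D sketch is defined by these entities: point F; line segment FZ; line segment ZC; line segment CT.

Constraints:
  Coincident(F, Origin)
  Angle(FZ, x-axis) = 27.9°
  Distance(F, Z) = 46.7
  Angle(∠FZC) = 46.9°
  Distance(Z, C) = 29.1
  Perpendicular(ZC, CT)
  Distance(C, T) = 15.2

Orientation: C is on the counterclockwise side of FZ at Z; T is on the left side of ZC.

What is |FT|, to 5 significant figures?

19.106

F is at the origin; FZ runs at 27.9° with length 46.7, so Z = 46.7·(cos 27.9°, sin 27.9°) = (41.272, 21.852). ∠FZC = 46.9°, so ZC runs at 27.9° + (180° − 46.9°) = 161.00° from the x-axis; with |ZC| = 29.1, C = Z + 29.1·(cos 161.00°, sin 161.00°) = (13.757, 31.326). The perpendicularity gives CT at right angles to ZC; with |CT| = 15.2 on the left of ZC, T = C + 15.2·(-0.32557, -0.94552) = (8.8086, 16.954). Then |FT| = |T − F| = 19.106.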